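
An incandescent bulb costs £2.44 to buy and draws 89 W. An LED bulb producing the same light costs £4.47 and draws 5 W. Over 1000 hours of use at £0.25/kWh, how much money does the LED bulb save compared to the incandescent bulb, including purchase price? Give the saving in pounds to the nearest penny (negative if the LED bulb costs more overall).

£18.97

incandescent bulb: £2.44 + (89/1000) kW × 1000 h × £0.25 = £2.44 + £22.25 = £24.69
LED bulb: £4.47 + (5/1000) kW × 1000 h × £0.25 = £4.47 + £1.25 = £5.72
Saving = £24.69 − £5.72 = £18.97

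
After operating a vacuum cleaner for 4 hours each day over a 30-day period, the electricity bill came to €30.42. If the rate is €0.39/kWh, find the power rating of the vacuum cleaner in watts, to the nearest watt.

650 W

Energy = €30.42 ÷ €0.39/kWh = 78 kWh
Runtime = 4 h/day × 30 days = 120 h
Power = 78 kWh ÷ 120 h = 0.65 kW = 650 W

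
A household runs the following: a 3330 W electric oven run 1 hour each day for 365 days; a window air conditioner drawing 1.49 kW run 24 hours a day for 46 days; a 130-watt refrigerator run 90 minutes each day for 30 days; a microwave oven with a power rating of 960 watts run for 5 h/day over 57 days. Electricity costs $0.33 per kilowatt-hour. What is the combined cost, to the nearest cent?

electric oven: Runtime = 1 h/day × 365 days = 365 h
electric oven: 3.33 kW × 365 h = 1215.45 kWh
window air conditioner: Runtime = 24 h × 46 = 1104 h
window air conditioner: 1.49 kW × 1104 h = 1644.96 kWh
refrigerator: Runtime = 90 min × 30 = 2700 min = 45 h
refrigerator: 0.13 kW × 45 h = 5.85 kWh
microwave oven: Runtime = 5 h/day × 57 days = 285 h
microwave oven: 0.96 kW × 285 h = 273.6 kWh
Total energy = 3139.86 kWh
Cost = 3139.86 × $0.33 = $1036.15

$1036.15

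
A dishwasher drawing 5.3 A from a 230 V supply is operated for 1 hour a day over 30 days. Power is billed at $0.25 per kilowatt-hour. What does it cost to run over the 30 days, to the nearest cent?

$9.14

Power = 5.3 A × 230 V = 1219 W = 1.219 kW
Runtime = 1 h/day × 30 days = 30 h
Energy = 1.219 kW × 30 h = 36.57 kWh
Cost = 36.57 kWh × $0.25/kWh = $9.14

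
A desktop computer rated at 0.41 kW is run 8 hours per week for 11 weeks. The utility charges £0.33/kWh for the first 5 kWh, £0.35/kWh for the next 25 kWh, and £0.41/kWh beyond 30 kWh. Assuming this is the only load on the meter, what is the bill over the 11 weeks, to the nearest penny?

Runtime = 8 h/week × 11 weeks = 88 h
Energy = 0.41 kW × 88 h = 36.08 kWh
Tier 1 (0–5 kWh): 5 × £0.33 = £1.65
Tier 2 (5–30 kWh): 25 × £0.35 = £8.75
Above 30 kWh: 6.08 × £0.41 = £2.4928
Bill = £12.89

£12.89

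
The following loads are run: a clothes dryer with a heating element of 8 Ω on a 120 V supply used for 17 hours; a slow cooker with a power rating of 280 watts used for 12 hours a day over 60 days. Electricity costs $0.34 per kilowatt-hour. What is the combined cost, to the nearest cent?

$78.95

clothes dryer: Power = V²/R = 120²/8 = 1800 W = 1.8 kW
clothes dryer: 1.8 kW × 17 h = 30.6 kWh
slow cooker: Runtime = 12 h/day × 60 days = 720 h
slow cooker: 0.28 kW × 720 h = 201.6 kWh
Total energy = 232.2 kWh
Cost = 232.2 × $0.34 = $78.95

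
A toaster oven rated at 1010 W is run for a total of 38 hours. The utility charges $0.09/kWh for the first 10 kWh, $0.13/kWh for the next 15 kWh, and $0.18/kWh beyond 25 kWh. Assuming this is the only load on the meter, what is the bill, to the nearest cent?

$5.26

Energy = 1.01 kW × 38 h = 38.38 kWh
Tier 1 (0–10 kWh): 10 × $0.09 = $0.9
Tier 2 (10–25 kWh): 15 × $0.13 = $1.95
Above 25 kWh: 13.38 × $0.18 = $2.4084
Bill = $5.26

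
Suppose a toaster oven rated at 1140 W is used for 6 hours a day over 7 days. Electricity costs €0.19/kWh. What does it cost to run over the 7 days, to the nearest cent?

€9.10

Runtime = 6 h/day × 7 days = 42 h
Energy = 1.14 kW × 42 h = 47.88 kWh
Cost = 47.88 kWh × €0.19/kWh = €9.10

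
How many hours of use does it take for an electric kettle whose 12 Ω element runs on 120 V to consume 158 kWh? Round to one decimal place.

131.7 h

Power = V²/R = 120²/12 = 1200 W = 1.2 kW
Hours = 158 kWh ÷ 1.2 kW = 131.7 h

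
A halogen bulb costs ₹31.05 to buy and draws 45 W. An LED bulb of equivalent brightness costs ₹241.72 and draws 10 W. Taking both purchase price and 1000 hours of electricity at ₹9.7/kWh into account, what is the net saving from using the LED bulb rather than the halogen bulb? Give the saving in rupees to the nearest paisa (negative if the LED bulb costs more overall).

₹128.83

halogen bulb: ₹31.05 + (45/1000) kW × 1000 h × ₹9.7 = ₹31.05 + ₹436.5 = ₹467.55
LED bulb: ₹241.72 + (10/1000) kW × 1000 h × ₹9.7 = ₹241.72 + ₹97 = ₹338.72
Saving = ₹467.55 − ₹338.72 = ₹128.83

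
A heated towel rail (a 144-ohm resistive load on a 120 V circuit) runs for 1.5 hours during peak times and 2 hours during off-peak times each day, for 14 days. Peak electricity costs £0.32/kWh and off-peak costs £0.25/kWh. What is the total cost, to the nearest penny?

£1.37

Power = V²/R = 120²/144 = 100 W = 0.1 kW
Peak energy = 0.1 kW × 1.5 h × 14 = 2.1 kWh
Off-peak energy = 0.1 kW × 2 h × 14 = 2.8 kWh
Cost = 2.1 × £0.32 + 2.8 × £0.25 = £0.672 + £0.7 = £1.37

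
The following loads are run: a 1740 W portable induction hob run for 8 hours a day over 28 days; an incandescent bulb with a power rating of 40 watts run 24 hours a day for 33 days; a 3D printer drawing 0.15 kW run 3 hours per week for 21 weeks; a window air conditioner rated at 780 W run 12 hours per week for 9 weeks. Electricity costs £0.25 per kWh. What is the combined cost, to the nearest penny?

portable induction hob: Runtime = 8 h/day × 28 days = 224 h
portable induction hob: 1.74 kW × 224 h = 389.76 kWh
incandescent bulb: Runtime = 24 h × 33 = 792 h
incandescent bulb: 0.04 kW × 792 h = 31.68 kWh
3D printer: Runtime = 3 h/week × 21 weeks = 63 h
3D printer: 0.15 kW × 63 h = 9.45 kWh
window air conditioner: Runtime = 12 h/week × 9 weeks = 108 h
window air conditioner: 0.78 kW × 108 h = 84.24 kWh
Total energy = 515.13 kWh
Cost = 515.13 × £0.25 = £128.78

£128.78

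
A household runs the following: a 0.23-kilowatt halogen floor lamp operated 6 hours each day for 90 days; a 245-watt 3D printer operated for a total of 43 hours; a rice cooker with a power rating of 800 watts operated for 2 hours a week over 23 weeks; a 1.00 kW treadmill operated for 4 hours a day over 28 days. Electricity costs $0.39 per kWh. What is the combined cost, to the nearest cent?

halogen floor lamp: Runtime = 6 h/day × 90 days = 540 h
halogen floor lamp: 0.23 kW × 540 h = 124.2 kWh
3D printer: 0.245 kW × 43 h = 10.535 kWh
rice cooker: Runtime = 2 h/week × 23 weeks = 46 h
rice cooker: 0.8 kW × 46 h = 36.8 kWh
treadmill: Runtime = 4 h/day × 28 days = 112 h
treadmill: 1 kW × 112 h = 112 kWh
Total energy = 283.535 kWh
Cost = 283.535 × $0.39 = $110.58

$110.58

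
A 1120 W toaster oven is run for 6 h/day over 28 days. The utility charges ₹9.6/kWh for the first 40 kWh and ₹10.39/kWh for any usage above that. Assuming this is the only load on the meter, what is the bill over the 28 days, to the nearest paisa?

Runtime = 6 h/day × 28 days = 168 h
Energy = 1.12 kW × 168 h = 188.16 kWh
Tier 1 (0–40 kWh): 40 × ₹9.6 = ₹384
Above 40 kWh: 148.16 × ₹10.39 = ₹1539.3824
Bill = ₹1923.38

₹1923.38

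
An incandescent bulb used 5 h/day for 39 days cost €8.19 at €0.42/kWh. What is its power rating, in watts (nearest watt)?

100 W

Energy = €8.19 ÷ €0.42/kWh = 19.5 kWh
Runtime = 5 h/day × 39 days = 195 h
Power = 19.5 kWh ÷ 195 h = 0.1 kW = 100 W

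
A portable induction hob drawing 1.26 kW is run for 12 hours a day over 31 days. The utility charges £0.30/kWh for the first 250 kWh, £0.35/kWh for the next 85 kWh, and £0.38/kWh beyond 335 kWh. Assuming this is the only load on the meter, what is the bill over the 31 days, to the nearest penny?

£155.56

Runtime = 12 h/day × 31 days = 372 h
Energy = 1.26 kW × 372 h = 468.72 kWh
Tier 1 (0–250 kWh): 250 × £0.30 = £75
Tier 2 (250–335 kWh): 85 × £0.35 = £29.75
Above 335 kWh: 133.72 × £0.38 = £50.8136
Bill = £155.56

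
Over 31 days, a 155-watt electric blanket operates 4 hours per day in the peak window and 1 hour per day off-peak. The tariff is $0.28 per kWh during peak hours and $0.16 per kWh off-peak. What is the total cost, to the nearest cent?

$6.15

Peak energy = 0.155 kW × 4 h × 31 = 19.22 kWh
Off-peak energy = 0.155 kW × 1 h × 31 = 4.805 kWh
Cost = 19.22 × $0.28 + 4.805 × $0.16 = $5.3816 + $0.7688 = $6.15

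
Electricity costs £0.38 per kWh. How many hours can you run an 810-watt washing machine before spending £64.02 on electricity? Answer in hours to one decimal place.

Energy available = £64.02 ÷ £0.38/kWh = 168.4737 kWh
Hours = 168.4737 kWh ÷ 0.81 kW = 208.0 h

208.0 h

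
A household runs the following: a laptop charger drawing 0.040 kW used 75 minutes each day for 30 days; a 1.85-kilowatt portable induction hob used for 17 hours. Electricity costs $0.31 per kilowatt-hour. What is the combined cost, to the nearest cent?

laptop charger: Runtime = 75 min × 30 = 2250 min = 37.5 h
laptop charger: 0.04 kW × 37.5 h = 1.5 kWh
portable induction hob: 1.85 kW × 17 h = 31.45 kWh
Total energy = 32.95 kWh
Cost = 32.95 × $0.31 = $10.21

$10.21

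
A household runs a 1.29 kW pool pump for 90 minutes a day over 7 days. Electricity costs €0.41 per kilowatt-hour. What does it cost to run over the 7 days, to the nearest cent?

Runtime = 90 min × 7 = 630 min = 10.5 h
Energy = 1.29 kW × 10.5 h = 13.545 kWh
Cost = 13.545 kWh × €0.41/kWh = €5.55

€5.55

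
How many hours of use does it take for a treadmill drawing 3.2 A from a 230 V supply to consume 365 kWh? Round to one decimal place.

Power = 3.2 A × 230 V = 736 W = 0.736 kW
Hours = 365 kWh ÷ 0.736 kW = 495.9 h

495.9 h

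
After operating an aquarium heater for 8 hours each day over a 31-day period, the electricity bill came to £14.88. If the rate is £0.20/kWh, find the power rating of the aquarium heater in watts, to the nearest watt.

300 W

Energy = £14.88 ÷ £0.20/kWh = 74.4 kWh
Runtime = 8 h/day × 31 days = 248 h
Power = 74.4 kWh ÷ 248 h = 0.3 kW = 300 W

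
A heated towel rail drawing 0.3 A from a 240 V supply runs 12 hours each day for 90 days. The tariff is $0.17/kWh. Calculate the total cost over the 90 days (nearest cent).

$13.22

Power = 0.3 A × 240 V = 72 W = 0.072 kW
Runtime = 12 h/day × 90 days = 1080 h
Energy = 0.072 kW × 1080 h = 77.76 kWh
Cost = 77.76 kWh × $0.17/kWh = $13.22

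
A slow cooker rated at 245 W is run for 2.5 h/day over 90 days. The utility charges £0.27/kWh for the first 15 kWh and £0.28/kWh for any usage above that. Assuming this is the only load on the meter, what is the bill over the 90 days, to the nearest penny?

£15.29

Runtime = 2.5 h/day × 90 days = 225 h
Energy = 0.245 kW × 225 h = 55.125 kWh
Tier 1 (0–15 kWh): 15 × £0.27 = £4.05
Above 15 kWh: 40.125 × £0.28 = £11.235
Bill = £15.29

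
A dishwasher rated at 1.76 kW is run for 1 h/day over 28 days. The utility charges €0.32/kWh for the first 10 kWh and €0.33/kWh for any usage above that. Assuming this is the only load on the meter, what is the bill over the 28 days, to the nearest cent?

Runtime = 1 h/day × 28 days = 28 h
Energy = 1.76 kW × 28 h = 49.28 kWh
Tier 1 (0–10 kWh): 10 × €0.32 = €3.2
Above 10 kWh: 39.28 × €0.33 = €12.9624
Bill = €16.16

€16.16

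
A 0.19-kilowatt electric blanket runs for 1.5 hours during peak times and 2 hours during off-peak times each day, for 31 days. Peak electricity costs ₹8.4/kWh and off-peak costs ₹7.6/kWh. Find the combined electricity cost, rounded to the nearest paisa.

₹163.74

Peak energy = 0.19 kW × 1.5 h × 31 = 8.835 kWh
Off-peak energy = 0.19 kW × 2 h × 31 = 11.78 kWh
Cost = 8.835 × ₹8.4 + 11.78 × ₹7.6 = ₹74.214 + ₹89.528 = ₹163.74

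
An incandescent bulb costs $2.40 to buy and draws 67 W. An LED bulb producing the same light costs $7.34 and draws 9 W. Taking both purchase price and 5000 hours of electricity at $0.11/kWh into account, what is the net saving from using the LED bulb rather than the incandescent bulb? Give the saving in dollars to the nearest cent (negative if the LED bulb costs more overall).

incandescent bulb: $2.40 + (67/1000) kW × 5000 h × $0.11 = $2.40 + $36.85 = $39.25
LED bulb: $7.34 + (9/1000) kW × 5000 h × $0.11 = $7.34 + $4.95 = $12.29
Saving = $39.25 − $12.29 = $26.96

$26.96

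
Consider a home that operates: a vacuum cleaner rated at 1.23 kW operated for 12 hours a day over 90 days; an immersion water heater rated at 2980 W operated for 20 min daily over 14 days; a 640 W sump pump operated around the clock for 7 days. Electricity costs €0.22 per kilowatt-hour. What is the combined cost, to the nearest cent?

vacuum cleaner: Runtime = 12 h/day × 90 days = 1080 h
vacuum cleaner: 1.23 kW × 1080 h = 1328.4 kWh
immersion water heater: Runtime = 20 min × 14 = 280 min = 4.666666… h
immersion water heater: 2.98 kW × 4.666666… h = 13.906666… kWh
sump pump: Runtime = 24 h × 7 = 168 h
sump pump: 0.64 kW × 168 h = 107.52 kWh
Total energy = 1449.826666… kWh
Cost = 1449.826666… × €0.22 = €318.96

€318.96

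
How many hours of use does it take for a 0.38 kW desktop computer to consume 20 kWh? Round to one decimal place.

52.6 h

Hours = 20 kWh ÷ 0.38 kW = 52.6 h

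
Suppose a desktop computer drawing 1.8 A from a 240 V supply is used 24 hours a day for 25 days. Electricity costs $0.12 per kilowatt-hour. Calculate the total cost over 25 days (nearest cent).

Power = 1.8 A × 240 V = 432 W = 0.432 kW
Runtime = 24 h × 25 = 600 h
Energy = 0.432 kW × 600 h = 259.2 kWh
Cost = 259.2 kWh × $0.12/kWh = $31.10

$31.10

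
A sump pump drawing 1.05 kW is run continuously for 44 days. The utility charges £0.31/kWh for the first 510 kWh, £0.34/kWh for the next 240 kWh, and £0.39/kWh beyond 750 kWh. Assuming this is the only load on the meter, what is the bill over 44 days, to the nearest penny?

£379.63

Runtime = 24 h × 44 = 1056 h
Energy = 1.05 kW × 1056 h = 1108.8 kWh
Tier 1 (0–510 kWh): 510 × £0.31 = £158.1
Tier 2 (510–750 kWh): 240 × £0.34 = £81.6
Above 750 kWh: 358.8 × £0.39 = £139.932
Bill = £379.63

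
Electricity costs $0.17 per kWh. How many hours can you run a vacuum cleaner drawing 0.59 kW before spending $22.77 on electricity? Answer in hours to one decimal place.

Energy available = $22.77 ÷ $0.17/kWh = 133.9412 kWh
Hours = 133.9412 kWh ÷ 0.59 kW = 227.0 h

227.0 h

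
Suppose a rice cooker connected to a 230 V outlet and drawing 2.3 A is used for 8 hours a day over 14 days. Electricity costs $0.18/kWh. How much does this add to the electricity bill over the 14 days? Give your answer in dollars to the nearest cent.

$10.66

Power = 2.3 A × 230 V = 529 W = 0.529 kW
Runtime = 8 h/day × 14 days = 112 h
Energy = 0.529 kW × 112 h = 59.248 kWh
Cost = 59.248 kWh × $0.18/kWh = $10.66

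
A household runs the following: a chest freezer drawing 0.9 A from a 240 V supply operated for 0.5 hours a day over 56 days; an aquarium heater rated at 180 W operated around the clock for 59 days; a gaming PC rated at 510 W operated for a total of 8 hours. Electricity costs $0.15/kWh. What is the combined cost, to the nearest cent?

$39.75

chest freezer: Power = 0.9 A × 240 V = 216 W = 0.216 kW
chest freezer: Runtime = 0.5 h/day × 56 days = 28 h
chest freezer: 0.216 kW × 28 h = 6.048 kWh
aquarium heater: Runtime = 24 h × 59 = 1416 h
aquarium heater: 0.18 kW × 1416 h = 254.88 kWh
gaming PC: 0.51 kW × 8 h = 4.08 kWh
Total energy = 265.008 kWh
Cost = 265.008 × $0.15 = $39.75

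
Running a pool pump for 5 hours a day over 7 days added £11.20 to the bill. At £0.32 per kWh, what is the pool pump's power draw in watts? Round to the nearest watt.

1000 W

Energy = £11.20 ÷ £0.32/kWh = 35 kWh
Runtime = 5 h/day × 7 days = 35 h
Power = 35 kWh ÷ 35 h = 1 kW = 1000 W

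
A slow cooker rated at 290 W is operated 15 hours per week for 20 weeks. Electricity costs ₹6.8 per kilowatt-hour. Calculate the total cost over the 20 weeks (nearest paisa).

Runtime = 15 h/week × 20 weeks = 300 h
Energy = 0.29 kW × 300 h = 87 kWh
Cost = 87 kWh × ₹6.8/kWh = ₹591.60

₹591.60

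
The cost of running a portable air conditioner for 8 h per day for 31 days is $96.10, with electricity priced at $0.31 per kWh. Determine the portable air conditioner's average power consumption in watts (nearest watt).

1250 W

Energy = $96.10 ÷ $0.31/kWh = 310 kWh
Runtime = 8 h/day × 31 days = 248 h
Power = 310 kWh ÷ 248 h = 1.25 kW = 1250 W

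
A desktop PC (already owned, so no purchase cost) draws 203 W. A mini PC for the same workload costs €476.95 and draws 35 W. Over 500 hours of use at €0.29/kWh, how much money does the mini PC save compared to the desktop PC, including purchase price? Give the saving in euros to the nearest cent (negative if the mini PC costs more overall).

-€452.59

desktop PC: €0.00 + (203/1000) kW × 500 h × €0.29 = €0.00 + €29.435 = €29.435
mini PC: €476.95 + (35/1000) kW × 500 h × €0.29 = €476.95 + €5.075 = €482.025
Saving = €29.435 − €482.025 = −€452.59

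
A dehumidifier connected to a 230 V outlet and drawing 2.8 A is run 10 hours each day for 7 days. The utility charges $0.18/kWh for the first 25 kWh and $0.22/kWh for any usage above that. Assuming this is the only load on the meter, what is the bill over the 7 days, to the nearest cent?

$8.92

Power = 2.8 A × 230 V = 644 W = 0.644 kW
Runtime = 10 h/day × 7 days = 70 h
Energy = 0.644 kW × 70 h = 45.08 kWh
Tier 1 (0–25 kWh): 25 × $0.18 = $4.5
Above 25 kWh: 20.08 × $0.22 = $4.4176
Bill = $8.92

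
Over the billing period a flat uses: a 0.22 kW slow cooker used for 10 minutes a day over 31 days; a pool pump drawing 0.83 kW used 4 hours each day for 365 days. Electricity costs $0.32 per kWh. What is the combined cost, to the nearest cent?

slow cooker: Runtime = 10 min × 31 = 310 min = 5.166666… h
slow cooker: 0.22 kW × 5.166666… h = 1.136666… kWh
pool pump: Runtime = 4 h/day × 365 days = 1460 h
pool pump: 0.83 kW × 1460 h = 1211.8 kWh
Total energy = 1212.936666… kWh
Cost = 1212.936666… × $0.32 = $388.14

$388.14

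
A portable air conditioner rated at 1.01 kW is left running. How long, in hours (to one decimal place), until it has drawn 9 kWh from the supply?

Hours = 9 kWh ÷ 1.01 kW = 8.9 h

8.9 h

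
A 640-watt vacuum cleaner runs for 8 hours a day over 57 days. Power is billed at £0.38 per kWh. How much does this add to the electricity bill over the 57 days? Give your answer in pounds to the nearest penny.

£110.90

Runtime = 8 h/day × 57 days = 456 h
Energy = 0.64 kW × 456 h = 291.84 kWh
Cost = 291.84 kWh × £0.38/kWh = £110.90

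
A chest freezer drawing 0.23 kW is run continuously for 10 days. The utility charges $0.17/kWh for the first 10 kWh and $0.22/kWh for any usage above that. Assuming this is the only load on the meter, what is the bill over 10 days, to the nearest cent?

Runtime = 24 h × 10 = 240 h
Energy = 0.23 kW × 240 h = 55.2 kWh
Tier 1 (0–10 kWh): 10 × $0.17 = $1.7
Above 10 kWh: 45.2 × $0.22 = $9.944
Bill = $11.64

$11.64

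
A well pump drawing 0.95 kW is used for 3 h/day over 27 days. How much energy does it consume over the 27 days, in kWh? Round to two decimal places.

Runtime = 3 h/day × 27 days = 81 h
Energy = 0.95 kW × 81 h = 76.95 kWh

76.95 kWh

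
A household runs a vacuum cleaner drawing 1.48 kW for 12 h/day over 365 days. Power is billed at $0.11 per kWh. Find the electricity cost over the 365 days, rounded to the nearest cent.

Runtime = 12 h/day × 365 days = 4380 h
Energy = 1.48 kW × 4380 h = 6482.4 kWh
Cost = 6482.4 kWh × $0.11/kWh = $713.06

$713.06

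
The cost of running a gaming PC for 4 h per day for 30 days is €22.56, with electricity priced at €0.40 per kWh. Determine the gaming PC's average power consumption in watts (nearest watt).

Energy = €22.56 ÷ €0.40/kWh = 56.4 kWh
Runtime = 4 h/day × 30 days = 120 h
Power = 56.4 kWh ÷ 120 h = 0.47 kW = 470 W

470 W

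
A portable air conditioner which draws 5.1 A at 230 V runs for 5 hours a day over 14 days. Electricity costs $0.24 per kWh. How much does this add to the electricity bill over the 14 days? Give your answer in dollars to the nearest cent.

Power = 5.1 A × 230 V = 1173 W = 1.173 kW
Runtime = 5 h/day × 14 days = 70 h
Energy = 1.173 kW × 70 h = 82.11 kWh
Cost = 82.11 kWh × $0.24/kWh = $19.71

$19.71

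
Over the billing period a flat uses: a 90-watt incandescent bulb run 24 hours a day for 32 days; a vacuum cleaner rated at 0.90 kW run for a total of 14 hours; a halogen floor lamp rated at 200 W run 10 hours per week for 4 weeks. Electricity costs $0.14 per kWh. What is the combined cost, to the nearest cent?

incandescent bulb: Runtime = 24 h × 32 = 768 h
incandescent bulb: 0.09 kW × 768 h = 69.12 kWh
vacuum cleaner: 0.9 kW × 14 h = 12.6 kWh
halogen floor lamp: Runtime = 10 h/week × 4 weeks = 40 h
halogen floor lamp: 0.2 kW × 40 h = 8 kWh
Total energy = 89.72 kWh
Cost = 89.72 × $0.14 = $12.56

$12.56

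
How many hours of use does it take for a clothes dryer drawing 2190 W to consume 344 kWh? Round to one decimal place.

Hours = 344 kWh ÷ 2.19 kW = 157.1 h

157.1 h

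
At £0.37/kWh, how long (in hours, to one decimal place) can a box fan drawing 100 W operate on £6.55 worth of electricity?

Energy available = £6.55 ÷ £0.37/kWh = 17.7027 kWh
Hours = 17.7027 kWh ÷ 0.1 kW = 177.0 h

177.0 h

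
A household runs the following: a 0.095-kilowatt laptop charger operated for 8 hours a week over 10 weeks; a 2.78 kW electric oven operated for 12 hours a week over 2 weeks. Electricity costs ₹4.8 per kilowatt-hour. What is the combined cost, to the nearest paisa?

laptop charger: Runtime = 8 h/week × 10 weeks = 80 h
laptop charger: 0.095 kW × 80 h = 7.6 kWh
electric oven: Runtime = 12 h/week × 2 weeks = 24 h
electric oven: 2.78 kW × 24 h = 66.72 kWh
Total energy = 74.32 kWh
Cost = 74.32 × ₹4.8 = ₹356.74

₹356.74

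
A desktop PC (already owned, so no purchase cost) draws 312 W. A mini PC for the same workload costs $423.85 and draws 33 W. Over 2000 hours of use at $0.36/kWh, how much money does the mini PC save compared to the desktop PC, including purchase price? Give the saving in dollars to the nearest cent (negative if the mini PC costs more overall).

desktop PC: $0.00 + (312/1000) kW × 2000 h × $0.36 = $0.00 + $224.64 = $224.64
mini PC: $423.85 + (33/1000) kW × 2000 h × $0.36 = $423.85 + $23.76 = $447.61
Saving = $224.64 − $447.61 = −$222.97

-$222.97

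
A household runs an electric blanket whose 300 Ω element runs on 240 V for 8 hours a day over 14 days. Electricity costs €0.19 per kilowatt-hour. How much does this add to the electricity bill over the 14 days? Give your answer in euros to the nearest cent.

€4.09

Power = V²/R = 240²/300 = 192 W = 0.192 kW
Runtime = 8 h/day × 14 days = 112 h
Energy = 0.192 kW × 112 h = 21.504 kWh
Cost = 21.504 kWh × €0.19/kWh = €4.09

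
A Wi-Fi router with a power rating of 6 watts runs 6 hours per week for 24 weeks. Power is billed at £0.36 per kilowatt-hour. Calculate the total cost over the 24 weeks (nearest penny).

Runtime = 6 h/week × 24 weeks = 144 h
Energy = 0.006 kW × 144 h = 0.864 kWh
Cost = 0.864 kWh × £0.36/kWh = £0.31

£0.31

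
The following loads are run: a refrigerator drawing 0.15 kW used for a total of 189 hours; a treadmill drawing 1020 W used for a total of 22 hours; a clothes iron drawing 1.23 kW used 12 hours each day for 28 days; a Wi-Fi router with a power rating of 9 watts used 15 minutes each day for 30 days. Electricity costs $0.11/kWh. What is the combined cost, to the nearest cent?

refrigerator: 0.15 kW × 189 h = 28.35 kWh
treadmill: 1.02 kW × 22 h = 22.44 kWh
clothes iron: Runtime = 12 h/day × 28 days = 336 h
clothes iron: 1.23 kW × 336 h = 413.28 kWh
Wi-Fi router: Runtime = 15 min × 30 = 450 min = 7.5 h
Wi-Fi router: 0.009 kW × 7.5 h = 0.0675 kWh
Total energy = 464.1375 kWh
Cost = 464.1375 × $0.11 = $51.06

$51.06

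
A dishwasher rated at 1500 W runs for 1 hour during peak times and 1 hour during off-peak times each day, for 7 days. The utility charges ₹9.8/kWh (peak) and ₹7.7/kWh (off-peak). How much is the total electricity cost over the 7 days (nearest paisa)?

Peak energy = 1.5 kW × 1 h × 7 = 10.5 kWh
Off-peak energy = 1.5 kW × 1 h × 7 = 10.5 kWh
Cost = 10.5 × ₹9.8 + 10.5 × ₹7.7 = ₹102.9 + ₹80.85 = ₹183.75

₹183.75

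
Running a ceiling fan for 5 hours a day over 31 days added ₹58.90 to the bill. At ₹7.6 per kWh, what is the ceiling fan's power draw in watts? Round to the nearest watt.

50 W

Energy = ₹58.90 ÷ ₹7.6/kWh = 7.75 kWh
Runtime = 5 h/day × 31 days = 155 h
Power = 7.75 kWh ÷ 155 h = 0.05 kW = 50 W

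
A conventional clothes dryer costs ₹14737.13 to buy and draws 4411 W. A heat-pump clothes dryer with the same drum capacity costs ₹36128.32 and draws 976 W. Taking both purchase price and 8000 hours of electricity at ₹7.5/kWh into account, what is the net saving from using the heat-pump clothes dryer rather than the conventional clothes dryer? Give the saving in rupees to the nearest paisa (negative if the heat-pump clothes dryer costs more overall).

₹184708.81

conventional clothes dryer: ₹14737.13 + (4411/1000) kW × 8000 h × ₹7.5 = ₹14737.13 + ₹264660 = ₹279397.13
heat-pump clothes dryer: ₹36128.32 + (976/1000) kW × 8000 h × ₹7.5 = ₹36128.32 + ₹58560 = ₹94688.32
Saving = ₹279397.13 − ₹94688.32 = ₹184708.81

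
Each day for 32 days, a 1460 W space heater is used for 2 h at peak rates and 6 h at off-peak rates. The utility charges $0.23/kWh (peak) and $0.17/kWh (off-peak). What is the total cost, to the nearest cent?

$69.15

Peak energy = 1.46 kW × 2 h × 32 = 93.44 kWh
Off-peak energy = 1.46 kW × 6 h × 32 = 280.32 kWh
Cost = 93.44 × $0.23 + 280.32 × $0.17 = $21.4912 + $47.6544 = $69.15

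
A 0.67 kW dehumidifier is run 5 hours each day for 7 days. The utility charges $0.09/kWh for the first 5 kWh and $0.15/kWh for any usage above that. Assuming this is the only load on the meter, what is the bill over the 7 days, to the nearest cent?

Runtime = 5 h/day × 7 days = 35 h
Energy = 0.67 kW × 35 h = 23.45 kWh
Tier 1 (0–5 kWh): 5 × $0.09 = $0.45
Above 5 kWh: 18.45 × $0.15 = $2.7675
Bill = $3.22

$3.22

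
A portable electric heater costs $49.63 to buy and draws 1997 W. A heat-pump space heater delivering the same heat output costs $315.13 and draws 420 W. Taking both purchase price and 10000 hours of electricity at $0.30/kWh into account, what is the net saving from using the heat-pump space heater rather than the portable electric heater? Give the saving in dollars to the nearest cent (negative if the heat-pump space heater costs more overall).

portable electric heater: $49.63 + (1997/1000) kW × 10000 h × $0.30 = $49.63 + $5991 = $6040.63
heat-pump space heater: $315.13 + (420/1000) kW × 10000 h × $0.30 = $315.13 + $1260 = $1575.13
Saving = $6040.63 − $1575.13 = $4465.5

$4465.50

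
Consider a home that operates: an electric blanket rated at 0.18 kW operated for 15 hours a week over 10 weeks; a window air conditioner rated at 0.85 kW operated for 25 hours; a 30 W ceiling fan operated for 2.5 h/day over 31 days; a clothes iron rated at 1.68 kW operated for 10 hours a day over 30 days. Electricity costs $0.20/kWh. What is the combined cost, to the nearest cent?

electric blanket: Runtime = 15 h/week × 10 weeks = 150 h
electric blanket: 0.18 kW × 150 h = 27 kWh
window air conditioner: 0.85 kW × 25 h = 21.25 kWh
ceiling fan: Runtime = 2.5 h/day × 31 days = 77.5 h
ceiling fan: 0.03 kW × 77.5 h = 2.325 kWh
clothes iron: Runtime = 10 h/day × 30 days = 300 h
clothes iron: 1.68 kW × 300 h = 504 kWh
Total energy = 554.575 kWh
Cost = 554.575 × $0.20 = $110.92

$110.92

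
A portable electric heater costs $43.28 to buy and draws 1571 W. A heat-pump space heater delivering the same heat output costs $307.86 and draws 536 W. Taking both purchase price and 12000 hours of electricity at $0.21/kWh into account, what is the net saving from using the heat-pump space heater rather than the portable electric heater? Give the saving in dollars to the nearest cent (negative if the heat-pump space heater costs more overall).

portable electric heater: $43.28 + (1571/1000) kW × 12000 h × $0.21 = $43.28 + $3958.92 = $4002.2
heat-pump space heater: $307.86 + (536/1000) kW × 12000 h × $0.21 = $307.86 + $1350.72 = $1658.58
Saving = $4002.2 − $1658.58 = $2343.62

$2343.62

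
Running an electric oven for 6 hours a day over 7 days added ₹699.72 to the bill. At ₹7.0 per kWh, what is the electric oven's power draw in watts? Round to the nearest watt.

Energy = ₹699.72 ÷ ₹7.0/kWh = 99.96 kWh
Runtime = 6 h/day × 7 days = 42 h
Power = 99.96 kWh ÷ 42 h = 2.38 kW = 2380 W

2380 W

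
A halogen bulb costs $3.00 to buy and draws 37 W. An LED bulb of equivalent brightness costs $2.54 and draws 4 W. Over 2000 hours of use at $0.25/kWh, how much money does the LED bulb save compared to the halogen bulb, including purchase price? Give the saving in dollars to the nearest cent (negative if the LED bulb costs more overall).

halogen bulb: $3.00 + (37/1000) kW × 2000 h × $0.25 = $3.00 + $18.5 = $21.5
LED bulb: $2.54 + (4/1000) kW × 2000 h × $0.25 = $2.54 + $2 = $4.54
Saving = $21.5 − $4.54 = $16.96

$16.96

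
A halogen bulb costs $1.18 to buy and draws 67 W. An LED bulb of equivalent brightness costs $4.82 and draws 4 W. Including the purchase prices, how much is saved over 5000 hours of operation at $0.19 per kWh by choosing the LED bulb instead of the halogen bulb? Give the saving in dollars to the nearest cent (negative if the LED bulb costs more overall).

halogen bulb: $1.18 + (67/1000) kW × 5000 h × $0.19 = $1.18 + $63.65 = $64.83
LED bulb: $4.82 + (4/1000) kW × 5000 h × $0.19 = $4.82 + $3.8 = $8.62
Saving = $64.83 − $8.62 = $56.21

$56.21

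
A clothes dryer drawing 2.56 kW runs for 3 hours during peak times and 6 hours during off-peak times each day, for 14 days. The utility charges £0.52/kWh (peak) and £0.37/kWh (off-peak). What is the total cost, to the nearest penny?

£135.48

Peak energy = 2.56 kW × 3 h × 14 = 107.52 kWh
Off-peak energy = 2.56 kW × 6 h × 14 = 215.04 kWh
Cost = 107.52 × £0.52 + 215.04 × £0.37 = £55.9104 + £79.5648 = £135.48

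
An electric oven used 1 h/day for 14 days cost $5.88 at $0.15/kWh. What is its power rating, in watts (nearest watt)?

2800 W

Energy = $5.88 ÷ $0.15/kWh = 39.2 kWh
Runtime = 1 h/day × 14 days = 14 h
Power = 39.2 kWh ÷ 14 h = 2.8 kW = 2800 W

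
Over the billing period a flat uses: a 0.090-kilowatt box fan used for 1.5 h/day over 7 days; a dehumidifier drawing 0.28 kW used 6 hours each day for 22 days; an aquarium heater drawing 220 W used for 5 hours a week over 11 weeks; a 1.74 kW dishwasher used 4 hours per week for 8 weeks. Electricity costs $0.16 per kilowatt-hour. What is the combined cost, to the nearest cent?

box fan: Runtime = 1.5 h/day × 7 days = 10.5 h
box fan: 0.09 kW × 10.5 h = 0.945 kWh
dehumidifier: Runtime = 6 h/day × 22 days = 132 h
dehumidifier: 0.28 kW × 132 h = 36.96 kWh
aquarium heater: Runtime = 5 h/week × 11 weeks = 55 h
aquarium heater: 0.22 kW × 55 h = 12.1 kWh
dishwasher: Runtime = 4 h/week × 8 weeks = 32 h
dishwasher: 1.74 kW × 32 h = 55.68 kWh
Total energy = 105.685 kWh
Cost = 105.685 × $0.16 = $16.91

$16.91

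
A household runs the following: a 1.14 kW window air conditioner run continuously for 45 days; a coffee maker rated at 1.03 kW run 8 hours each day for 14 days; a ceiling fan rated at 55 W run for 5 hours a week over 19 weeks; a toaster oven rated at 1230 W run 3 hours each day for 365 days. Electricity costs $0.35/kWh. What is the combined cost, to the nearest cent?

$944.52

window air conditioner: Runtime = 24 h × 45 = 1080 h
window air conditioner: 1.14 kW × 1080 h = 1231.2 kWh
coffee maker: Runtime = 8 h/day × 14 days = 112 h
coffee maker: 1.03 kW × 112 h = 115.36 kWh
ceiling fan: Runtime = 5 h/week × 19 weeks = 95 h
ceiling fan: 0.055 kW × 95 h = 5.225 kWh
toaster oven: Runtime = 3 h/day × 365 days = 1095 h
toaster oven: 1.23 kW × 1095 h = 1346.85 kWh
Total energy = 2698.635 kWh
Cost = 2698.635 × $0.35 = $944.52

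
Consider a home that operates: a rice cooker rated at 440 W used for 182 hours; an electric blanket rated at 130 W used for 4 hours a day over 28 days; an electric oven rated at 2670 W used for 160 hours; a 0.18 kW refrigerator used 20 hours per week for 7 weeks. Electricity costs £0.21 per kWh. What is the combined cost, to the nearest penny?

rice cooker: 0.44 kW × 182 h = 80.08 kWh
electric blanket: Runtime = 4 h/day × 28 days = 112 h
electric blanket: 0.13 kW × 112 h = 14.56 kWh
electric oven: 2.67 kW × 160 h = 427.2 kWh
refrigerator: Runtime = 20 h/week × 7 weeks = 140 h
refrigerator: 0.18 kW × 140 h = 25.2 kWh
Total energy = 547.04 kWh
Cost = 547.04 × £0.21 = £114.88

£114.88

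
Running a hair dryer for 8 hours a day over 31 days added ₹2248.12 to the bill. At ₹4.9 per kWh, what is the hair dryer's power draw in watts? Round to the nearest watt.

1850 W

Energy = ₹2248.12 ÷ ₹4.9/kWh = 458.8 kWh
Runtime = 8 h/day × 31 days = 248 h
Power = 458.8 kWh ÷ 248 h = 1.85 kW = 1850 W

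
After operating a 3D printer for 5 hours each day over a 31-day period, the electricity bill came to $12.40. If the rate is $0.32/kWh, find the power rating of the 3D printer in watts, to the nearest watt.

Energy = $12.40 ÷ $0.32/kWh = 38.75 kWh
Runtime = 5 h/day × 31 days = 155 h
Power = 38.75 kWh ÷ 155 h = 0.25 kW = 250 W

250 W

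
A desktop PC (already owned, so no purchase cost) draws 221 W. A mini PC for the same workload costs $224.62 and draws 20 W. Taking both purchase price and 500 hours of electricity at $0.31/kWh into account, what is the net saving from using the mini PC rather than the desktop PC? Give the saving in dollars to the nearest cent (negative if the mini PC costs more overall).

-$193.47

desktop PC: $0.00 + (221/1000) kW × 500 h × $0.31 = $0.00 + $34.255 = $34.255
mini PC: $224.62 + (20/1000) kW × 500 h × $0.31 = $224.62 + $3.1 = $227.72
Saving = $34.255 − $227.72 = −$193.465 → -$193.47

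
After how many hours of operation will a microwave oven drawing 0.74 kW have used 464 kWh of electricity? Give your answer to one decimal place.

Hours = 464 kWh ÷ 0.74 kW = 627.0 h

627.0 h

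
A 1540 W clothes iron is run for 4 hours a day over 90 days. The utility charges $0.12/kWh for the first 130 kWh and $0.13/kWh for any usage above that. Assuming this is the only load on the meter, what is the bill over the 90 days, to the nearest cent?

$70.77

Runtime = 4 h/day × 90 days = 360 h
Energy = 1.54 kW × 360 h = 554.4 kWh
Tier 1 (0–130 kWh): 130 × $0.12 = $15.6
Above 130 kWh: 424.4 × $0.13 = $55.172
Bill = $70.77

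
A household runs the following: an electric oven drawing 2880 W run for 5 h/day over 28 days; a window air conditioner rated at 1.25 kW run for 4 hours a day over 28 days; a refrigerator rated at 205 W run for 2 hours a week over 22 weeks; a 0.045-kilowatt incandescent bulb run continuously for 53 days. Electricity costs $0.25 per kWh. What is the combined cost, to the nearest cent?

electric oven: Runtime = 5 h/day × 28 days = 140 h
electric oven: 2.88 kW × 140 h = 403.2 kWh
window air conditioner: Runtime = 4 h/day × 28 days = 112 h
window air conditioner: 1.25 kW × 112 h = 140 kWh
refrigerator: Runtime = 2 h/week × 22 weeks = 44 h
refrigerator: 0.205 kW × 44 h = 9.02 kWh
incandescent bulb: Runtime = 24 h × 53 = 1272 h
incandescent bulb: 0.045 kW × 1272 h = 57.24 kWh
Total energy = 609.46 kWh
Cost = 609.46 × $0.25 = $152.37

$152.37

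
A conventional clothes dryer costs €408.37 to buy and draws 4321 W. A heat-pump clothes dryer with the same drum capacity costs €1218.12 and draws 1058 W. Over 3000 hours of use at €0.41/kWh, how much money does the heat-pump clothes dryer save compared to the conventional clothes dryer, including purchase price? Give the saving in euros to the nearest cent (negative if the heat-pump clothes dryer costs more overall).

€3203.74

conventional clothes dryer: €408.37 + (4321/1000) kW × 3000 h × €0.41 = €408.37 + €5314.83 = €5723.2
heat-pump clothes dryer: €1218.12 + (1058/1000) kW × 3000 h × €0.41 = €1218.12 + €1301.34 = €2519.46
Saving = €5723.2 − €2519.46 = €3203.74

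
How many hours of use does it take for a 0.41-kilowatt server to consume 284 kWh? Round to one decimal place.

692.7 h

Hours = 284 kWh ÷ 0.41 kW = 692.7 h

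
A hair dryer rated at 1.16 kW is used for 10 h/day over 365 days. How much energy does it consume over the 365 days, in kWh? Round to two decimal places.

4234.00 kWh

Runtime = 10 h/day × 365 days = 3650 h
Energy = 1.16 kW × 3650 h = 4234 kWh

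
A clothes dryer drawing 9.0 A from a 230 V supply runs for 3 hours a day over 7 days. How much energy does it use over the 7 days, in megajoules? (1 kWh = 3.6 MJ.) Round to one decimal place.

156.5 MJ

Power = 9.0 A × 230 V = 2070 W = 2.07 kW
Runtime = 3 h/day × 7 days = 21 h
Energy = 2.07 kW × 21 h = 43.47 kWh
= 43.47 × 3.6 MJ = 156.5 MJ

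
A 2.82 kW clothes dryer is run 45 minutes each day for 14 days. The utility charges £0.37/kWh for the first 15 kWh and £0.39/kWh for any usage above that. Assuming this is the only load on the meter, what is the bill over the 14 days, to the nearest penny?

Runtime = 45 min × 14 = 630 min = 10.5 h
Energy = 2.82 kW × 10.5 h = 29.61 kWh
Tier 1 (0–15 kWh): 15 × £0.37 = £5.55
Above 15 kWh: 14.61 × £0.39 = £5.6979
Bill = £11.25

£11.25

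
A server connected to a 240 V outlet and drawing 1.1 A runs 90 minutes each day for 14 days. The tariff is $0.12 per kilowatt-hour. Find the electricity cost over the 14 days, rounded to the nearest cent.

$0.67

Power = 1.1 A × 240 V = 264 W = 0.264 kW
Runtime = 90 min × 14 = 1260 min = 21 h
Energy = 0.264 kW × 21 h = 5.544 kWh
Cost = 5.544 kWh × $0.12/kWh = $0.67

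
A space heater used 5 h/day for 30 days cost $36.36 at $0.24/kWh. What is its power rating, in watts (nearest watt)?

Energy = $36.36 ÷ $0.24/kWh = 151.5 kWh
Runtime = 5 h/day × 30 days = 150 h
Power = 151.5 kWh ÷ 150 h = 1.01 kW = 1010 W

1010 W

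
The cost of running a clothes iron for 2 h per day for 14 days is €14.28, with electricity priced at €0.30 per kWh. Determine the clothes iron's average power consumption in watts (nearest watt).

Energy = €14.28 ÷ €0.30/kWh = 47.6 kWh
Runtime = 2 h/day × 14 days = 28 h
Power = 47.6 kWh ÷ 28 h = 1.7 kW = 1700 W

1700 W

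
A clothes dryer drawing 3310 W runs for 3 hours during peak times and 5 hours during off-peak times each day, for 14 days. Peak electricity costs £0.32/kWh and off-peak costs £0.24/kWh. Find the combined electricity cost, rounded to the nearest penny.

Peak energy = 3.31 kW × 3 h × 14 = 139.02 kWh
Off-peak energy = 3.31 kW × 5 h × 14 = 231.7 kWh
Cost = 139.02 × £0.32 + 231.7 × £0.24 = £44.4864 + £55.608 = £100.09

£100.09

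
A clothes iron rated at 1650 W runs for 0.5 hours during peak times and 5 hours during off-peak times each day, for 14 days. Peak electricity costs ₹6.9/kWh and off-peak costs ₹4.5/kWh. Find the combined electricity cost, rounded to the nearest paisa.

₹599.45

Peak energy = 1.65 kW × 0.5 h × 14 = 11.55 kWh
Off-peak energy = 1.65 kW × 5 h × 14 = 115.5 kWh
Cost = 11.55 × ₹6.9 + 115.5 × ₹4.5 = ₹79.695 + ₹519.75 = ₹599.45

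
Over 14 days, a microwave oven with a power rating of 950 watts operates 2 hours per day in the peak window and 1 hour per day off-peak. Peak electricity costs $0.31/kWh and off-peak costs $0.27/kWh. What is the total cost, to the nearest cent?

$11.84

Peak energy = 0.95 kW × 2 h × 14 = 26.6 kWh
Off-peak energy = 0.95 kW × 1 h × 14 = 13.3 kWh
Cost = 26.6 × $0.31 + 13.3 × $0.27 = $8.246 + $3.591 = $11.84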